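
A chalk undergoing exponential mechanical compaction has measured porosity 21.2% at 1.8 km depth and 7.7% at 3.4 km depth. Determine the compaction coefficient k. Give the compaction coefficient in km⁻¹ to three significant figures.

0.633 km⁻¹

Athy: phi(d) = phi₀ e^(−kd) ⇒ phi₁/phi₂ = e^{k(d₂−d₁)} ⇒ k = ln(phi₁/phi₂)/(d₂−d₁)
k = ln(0.212/0.077) / (3.4 − 1.8) = ln(2.753) / 1.6 = 1.0128 / 1.6 = 0.633 km⁻¹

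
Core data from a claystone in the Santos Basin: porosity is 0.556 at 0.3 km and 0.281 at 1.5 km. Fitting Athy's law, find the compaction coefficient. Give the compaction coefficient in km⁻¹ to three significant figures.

Athy: phi(Z) = phi₀ e^(−kZ) ⇒ phi₁/phi₂ = e^{k(Z₂−Z₁)} ⇒ k = ln(phi₁/phi₂)/(Z₂−Z₁)
k = ln(0.556/0.281) / (1.5 − 0.3) = ln(1.979) / 1.2 = 0.6824 / 1.2 = 0.5687 km⁻¹

0.569 km⁻¹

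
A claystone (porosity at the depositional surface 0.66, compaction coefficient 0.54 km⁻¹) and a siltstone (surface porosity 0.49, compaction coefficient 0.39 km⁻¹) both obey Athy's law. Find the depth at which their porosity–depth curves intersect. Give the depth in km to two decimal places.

Set φ₀ₐ e^(−cₐZ) = φ₀ᵦ e^(−cᵦZ) ⇒ ln(φ₀ₐ/φ₀ᵦ) = (cₐ − cᵦ)·Z
Z = ln(0.66/0.49) / (0.54 − 0.39) = 0.2978 / 0.15 = 1.986 km

1.99 km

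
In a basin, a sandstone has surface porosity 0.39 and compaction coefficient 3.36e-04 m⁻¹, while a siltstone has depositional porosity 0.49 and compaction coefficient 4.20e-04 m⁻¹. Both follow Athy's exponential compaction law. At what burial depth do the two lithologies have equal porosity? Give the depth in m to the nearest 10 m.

Working in km (1 km = 1000 m; k in km⁻¹ = k in m⁻¹ × 1000):
Set phi₀ₐ e^(−kₐd) = phi₀ᵦ e^(−kᵦd) ⇒ ln(phi₀ₐ/phi₀ᵦ) = (kₐ − kᵦ)·d
d = ln(0.39/0.49) / (0.336 − 0.42) = -0.2283 / -0.084 = 2.717 km

2720 m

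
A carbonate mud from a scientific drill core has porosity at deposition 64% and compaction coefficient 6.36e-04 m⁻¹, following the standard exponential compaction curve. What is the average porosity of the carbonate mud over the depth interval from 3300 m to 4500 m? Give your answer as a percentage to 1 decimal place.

5.5%

Working in km (1 km = 1000 m; β in km⁻¹ = β in m⁻¹ × 1000):
⟨φ⟩ = (1/(z₂−z₁)) ∫ φ₀ e^(−βz) dz = φ₀·(e^(−β·z₁) − e^(−β·z₂)) / (β·(z₂−z₁))
e^(−0.636×3.3) = 0.1226; e^(−0.636×4.5) = 0.0572
⟨φ⟩ = 0.64 × (0.1226 − 0.0572) / (0.636 × 1.2) = 0.64 × 0.0858 = 0.0549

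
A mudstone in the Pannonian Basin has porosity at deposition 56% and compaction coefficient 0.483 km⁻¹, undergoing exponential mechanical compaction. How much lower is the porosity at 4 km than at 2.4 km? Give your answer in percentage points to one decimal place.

9.5 percentage points

n(2.4) = 0.56·e^(−0.483×2.4) = 0.1757
n(4) = 0.56·e^(−0.483×4) = 0.0811
Δn = 0.1757 − 0.0811 = 0.0946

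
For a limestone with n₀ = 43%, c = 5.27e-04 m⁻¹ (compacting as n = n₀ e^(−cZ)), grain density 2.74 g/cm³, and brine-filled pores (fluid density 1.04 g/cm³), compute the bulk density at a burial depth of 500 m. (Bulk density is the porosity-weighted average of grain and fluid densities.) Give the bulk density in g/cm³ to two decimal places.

Working in km (1 km = 1000 m; c in km⁻¹ = c in m⁻¹ × 1000):
Porosity at depth: n = 0.43·exp(−0.527×0.5) = 0.43×0.7684 = 0.3304
Bulk density: ρ_b = (1−n)ρ_g + n·ρ_f = 0.6696×2.74 + 0.3304×1.04
       = 1.835 + 0.344 = 2.178 g/cm³

2.18 g/cm³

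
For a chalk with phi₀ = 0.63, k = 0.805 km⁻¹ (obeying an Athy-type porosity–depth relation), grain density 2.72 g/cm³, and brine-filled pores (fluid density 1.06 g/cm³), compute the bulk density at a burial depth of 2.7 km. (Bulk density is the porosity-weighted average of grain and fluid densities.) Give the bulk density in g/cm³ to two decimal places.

2.60 g/cm³

Porosity at depth: phi = 0.63·exp(−0.805×2.7) = 0.63×0.1138 = 0.0717
Bulk density: ρ_b = (1−phi)ρ_g + phi·ρ_f = 0.9283×2.72 + 0.0717×1.06
       = 2.525 + 0.076 = 2.601 g/cm³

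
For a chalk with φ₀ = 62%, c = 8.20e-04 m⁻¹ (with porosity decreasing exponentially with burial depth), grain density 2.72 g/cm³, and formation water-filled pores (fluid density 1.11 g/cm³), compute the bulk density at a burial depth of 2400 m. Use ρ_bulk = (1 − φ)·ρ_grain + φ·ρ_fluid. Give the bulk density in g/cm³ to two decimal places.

Working in km (1 km = 1000 m; c in km⁻¹ = c in m⁻¹ × 1000):
Porosity at depth: φ = 0.62·exp(−0.82×2.4) = 0.62×0.1397 = 0.0866
Bulk density: ρ_b = (1−φ)ρ_g + φ·ρ_f = 0.9134×2.72 + 0.0866×1.11
       = 2.484 + 0.096 = 2.581 g/cm³

2.58 g/cm³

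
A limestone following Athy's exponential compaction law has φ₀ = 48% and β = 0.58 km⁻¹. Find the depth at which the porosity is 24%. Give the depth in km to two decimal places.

Invert Athy's law: d = ln(φ₀/φ) / β
d = ln(0.48/0.24) / 0.58 = ln(2) / 0.58 = 0.6931 / 0.58 = 1.195 km

1.20 km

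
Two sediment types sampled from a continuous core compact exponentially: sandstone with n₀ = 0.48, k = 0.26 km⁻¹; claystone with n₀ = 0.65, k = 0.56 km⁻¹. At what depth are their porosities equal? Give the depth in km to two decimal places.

Set n₀ₐ e^(−kₐZ) = n₀ᵦ e^(−kᵦZ) ⇒ ln(n₀ₐ/n₀ᵦ) = (kₐ − kᵦ)·Z
Z = ln(0.48/0.65) / (0.26 − 0.56) = -0.3032 / -0.3 = 1.011 km

1.01 km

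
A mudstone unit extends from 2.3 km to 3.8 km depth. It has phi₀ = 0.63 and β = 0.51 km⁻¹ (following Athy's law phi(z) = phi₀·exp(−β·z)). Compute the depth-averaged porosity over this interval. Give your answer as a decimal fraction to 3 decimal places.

0.136

⟨phi⟩ = (1/(z₂−z₁)) ∫ phi₀ e^(−βz) dz = phi₀·(e^(−β·z₁) − e^(−β·z₂)) / (β·(z₂−z₁))
e^(−0.51×2.3) = 0.3094; e^(−0.51×3.8) = 0.1440
⟨phi⟩ = 0.63 × (0.3094 − 0.1440) / (0.51 × 1.5) = 0.63 × 0.2163 = 0.1362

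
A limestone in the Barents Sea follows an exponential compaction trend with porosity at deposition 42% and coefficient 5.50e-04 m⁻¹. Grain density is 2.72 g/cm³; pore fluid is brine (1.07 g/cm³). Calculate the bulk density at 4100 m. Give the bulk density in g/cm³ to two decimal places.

Working in km (1 km = 1000 m; k in km⁻¹ = k in m⁻¹ × 1000):
Porosity at depth: n = 0.42·exp(−0.55×4.1) = 0.42×0.1049 = 0.0440
Bulk density: ρ_b = (1−n)ρ_g + n·ρ_f = 0.9560×2.72 + 0.0440×1.07
       = 2.600 + 0.047 = 2.647 g/cm³

2.65 g/cm³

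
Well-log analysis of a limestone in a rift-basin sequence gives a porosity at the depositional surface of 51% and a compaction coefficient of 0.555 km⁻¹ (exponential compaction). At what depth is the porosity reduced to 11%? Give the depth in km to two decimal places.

Invert Athy's law: z = ln(φ₀/φ) / k
z = ln(0.51/0.11) / 0.555 = ln(4.636) / 0.555 = 1.5339 / 0.555 = 2.764 km

2.76 km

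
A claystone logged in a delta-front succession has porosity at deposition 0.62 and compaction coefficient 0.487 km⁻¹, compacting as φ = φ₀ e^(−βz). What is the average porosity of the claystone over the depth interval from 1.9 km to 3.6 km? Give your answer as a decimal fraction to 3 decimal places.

⟨φ⟩ = (1/(z₂−z₁)) ∫ φ₀ e^(−βz) dz = φ₀·(e^(−β·z₁) − e^(−β·z₂)) / (β·(z₂−z₁))
e^(−0.487×1.9) = 0.3964; e^(−0.487×3.6) = 0.1732
⟨φ⟩ = 0.62 × (0.3964 − 0.1732) / (0.487 × 1.7) = 0.62 × 0.2696 = 0.1671

0.167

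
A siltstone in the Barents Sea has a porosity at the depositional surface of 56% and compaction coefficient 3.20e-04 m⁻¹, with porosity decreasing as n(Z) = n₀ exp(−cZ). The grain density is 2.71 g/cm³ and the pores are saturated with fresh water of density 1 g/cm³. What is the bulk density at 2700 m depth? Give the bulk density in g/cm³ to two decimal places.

2.31 g/cm³

Working in km (1 km = 1000 m; c in km⁻¹ = c in m⁻¹ × 1000):
Porosity at depth: n = 0.56·exp(−0.32×2.7) = 0.56×0.4215 = 0.2360
Bulk density: ρ_b = (1−n)ρ_g + n·ρ_f = 0.7640×2.71 + 0.2360×1
       = 2.070 + 0.236 = 2.306 g/cm³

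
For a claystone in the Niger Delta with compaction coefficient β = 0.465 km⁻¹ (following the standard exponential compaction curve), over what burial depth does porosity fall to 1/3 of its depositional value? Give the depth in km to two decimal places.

2.36 km

n/n₀ = 1/3 ⇒ exp(−β·d) = 1/3 ⇒ d = ln(3) / β
d = 1.0986 / 0.465 = 2.363 km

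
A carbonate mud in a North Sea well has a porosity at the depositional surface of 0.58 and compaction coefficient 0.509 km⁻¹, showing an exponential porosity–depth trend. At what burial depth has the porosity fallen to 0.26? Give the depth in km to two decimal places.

Invert Athy's law: d = ln(φ₀/φ) / c
d = ln(0.58/0.26) / 0.509 = ln(2.231) / 0.509 = 0.8023 / 0.509 = 1.576 km

1.58 km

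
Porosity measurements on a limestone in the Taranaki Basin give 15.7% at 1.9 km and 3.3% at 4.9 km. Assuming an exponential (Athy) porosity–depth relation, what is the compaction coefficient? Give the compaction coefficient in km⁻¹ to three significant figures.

Athy: φ(z) = φ₀ e^(−cz) ⇒ φ₁/φ₂ = e^{c(z₂−z₁)} ⇒ c = ln(φ₁/φ₂)/(z₂−z₁)
c = ln(0.157/0.033) / (4.9 − 1.9) = ln(4.758) / 3 = 1.5597 / 3 = 0.5199 km⁻¹

0.520 km⁻¹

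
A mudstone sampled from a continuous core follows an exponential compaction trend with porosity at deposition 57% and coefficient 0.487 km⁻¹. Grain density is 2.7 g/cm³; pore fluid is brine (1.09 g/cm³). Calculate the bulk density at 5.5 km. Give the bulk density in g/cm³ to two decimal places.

2.64 g/cm³

Porosity at depth: φ = 0.57·exp(−0.487×5.5) = 0.57×0.0687 = 0.0391
Bulk density: ρ_b = (1−φ)ρ_g + φ·ρ_f = 0.9609×2.7 + 0.0391×1.09
       = 2.594 + 0.043 = 2.637 g/cm³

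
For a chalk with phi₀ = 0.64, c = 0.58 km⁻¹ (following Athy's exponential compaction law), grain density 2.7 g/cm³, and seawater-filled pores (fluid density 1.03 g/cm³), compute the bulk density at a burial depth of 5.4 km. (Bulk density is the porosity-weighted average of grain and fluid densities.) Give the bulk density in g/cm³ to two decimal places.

2.65 g/cm³

Porosity at depth: phi = 0.64·exp(−0.58×5.4) = 0.64×0.0436 = 0.0279
Bulk density: ρ_b = (1−phi)ρ_g + phi·ρ_f = 0.9721×2.7 + 0.0279×1.03
       = 2.625 + 0.029 = 2.653 g/cm³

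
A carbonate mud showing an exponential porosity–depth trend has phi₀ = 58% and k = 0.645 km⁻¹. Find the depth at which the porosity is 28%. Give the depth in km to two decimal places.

Invert Athy's law: Z = ln(phi₀/phi) / k
Z = ln(0.58/0.28) / 0.645 = ln(2.071) / 0.645 = 0.7282 / 0.645 = 1.129 km

1.13 km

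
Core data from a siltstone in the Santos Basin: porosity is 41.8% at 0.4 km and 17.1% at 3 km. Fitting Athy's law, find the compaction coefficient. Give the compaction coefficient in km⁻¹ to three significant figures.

0.344 km⁻¹

Athy: phi(Z) = phi₀ e^(−βZ) ⇒ phi₁/phi₂ = e^{β(Z₂−Z₁)} ⇒ β = ln(phi₁/phi₂)/(Z₂−Z₁)
β = ln(0.418/0.171) / (3 − 0.4) = ln(2.444) / 2.6 = 0.8938 / 2.6 = 0.3438 km⁻¹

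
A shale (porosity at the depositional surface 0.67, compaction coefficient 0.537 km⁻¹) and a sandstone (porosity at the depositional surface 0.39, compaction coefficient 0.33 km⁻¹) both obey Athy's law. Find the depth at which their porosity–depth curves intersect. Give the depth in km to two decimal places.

2.61 km

Set phi₀ₐ e^(−cₐd) = phi₀ᵦ e^(−cᵦd) ⇒ ln(phi₀ₐ/phi₀ᵦ) = (cₐ − cᵦ)·d
d = ln(0.67/0.39) / (0.537 − 0.33) = 0.5411 / 0.207 = 2.614 km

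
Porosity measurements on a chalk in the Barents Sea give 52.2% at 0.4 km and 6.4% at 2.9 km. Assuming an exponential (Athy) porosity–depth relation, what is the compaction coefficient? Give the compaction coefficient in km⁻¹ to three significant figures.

0.840 km⁻¹

Athy: n(d) = n₀ e^(−cd) ⇒ n₁/n₂ = e^{c(d₂−d₁)} ⇒ c = ln(n₁/n₂)/(d₂−d₁)
c = ln(0.522/0.064) / (2.9 − 0.4) = ln(8.156) / 2.5 = 2.0988 / 2.5 = 0.8395 km⁻¹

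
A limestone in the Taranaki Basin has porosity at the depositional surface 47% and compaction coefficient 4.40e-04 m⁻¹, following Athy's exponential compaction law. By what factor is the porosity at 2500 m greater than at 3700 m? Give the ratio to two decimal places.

1.70

Working in km (1 km = 1000 m; k in km⁻¹ = k in m⁻¹ × 1000):
phi(Z₁)/phi(Z₂) = e^(−k·Z₁)/e^(−k·Z₂) = e^{k(Z₂−Z₁)}
= exp(0.44 × 1.2) = exp(0.528) = 1.6955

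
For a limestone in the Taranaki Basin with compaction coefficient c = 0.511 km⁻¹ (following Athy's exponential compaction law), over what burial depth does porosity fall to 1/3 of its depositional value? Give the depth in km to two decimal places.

2.15 km

φ/φ₀ = 1/3 ⇒ exp(−c·Z) = 1/3 ⇒ Z = ln(3) / c
Z = 1.0986 / 0.511 = 2.150 km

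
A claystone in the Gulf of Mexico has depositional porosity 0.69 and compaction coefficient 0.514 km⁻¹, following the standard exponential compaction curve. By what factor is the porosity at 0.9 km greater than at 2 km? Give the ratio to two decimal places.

1.76

phi(d₁)/phi(d₂) = e^(−k·d₁)/e^(−k·d₂) = e^{k(d₂−d₁)}
= exp(0.514 × 1.1) = exp(0.5654) = 1.7602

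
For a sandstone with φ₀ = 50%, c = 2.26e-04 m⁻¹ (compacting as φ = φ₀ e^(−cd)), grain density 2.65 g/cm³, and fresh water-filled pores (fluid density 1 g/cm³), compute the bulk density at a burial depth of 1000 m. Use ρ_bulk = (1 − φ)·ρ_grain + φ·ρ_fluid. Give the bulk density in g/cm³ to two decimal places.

1.99 g/cm³

Working in km (1 km = 1000 m; c in km⁻¹ = c in m⁻¹ × 1000):
Porosity at depth: φ = 0.5·exp(−0.226×1) = 0.5×0.7977 = 0.3989
Bulk density: ρ_b = (1−φ)ρ_g + φ·ρ_f = 0.6011×2.65 + 0.3989×1
       = 1.593 + 0.399 = 1.992 g/cm³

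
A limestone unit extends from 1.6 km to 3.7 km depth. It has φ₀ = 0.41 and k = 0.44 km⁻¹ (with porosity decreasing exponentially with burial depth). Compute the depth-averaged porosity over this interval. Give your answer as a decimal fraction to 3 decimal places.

⟨φ⟩ = (1/(d₂−d₁)) ∫ φ₀ e^(−kd) dd = φ₀·(e^(−k·d₁) − e^(−k·d₂)) / (k·(d₂−d₁))
e^(−0.44×1.6) = 0.4946; e^(−0.44×3.7) = 0.1963
⟨φ⟩ = 0.41 × (0.4946 − 0.1963) / (0.44 × 2.1) = 0.41 × 0.3228 = 0.1324

0.132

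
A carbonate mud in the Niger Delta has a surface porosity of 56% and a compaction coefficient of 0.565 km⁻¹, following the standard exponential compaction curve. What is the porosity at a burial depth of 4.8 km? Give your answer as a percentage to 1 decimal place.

n = n₀·exp(−c·z) = 0.56 × exp(−0.565 × 4.8) = 0.56 × exp(−2.712)
  = 0.56 × 0.0664 = 0.0372

3.7%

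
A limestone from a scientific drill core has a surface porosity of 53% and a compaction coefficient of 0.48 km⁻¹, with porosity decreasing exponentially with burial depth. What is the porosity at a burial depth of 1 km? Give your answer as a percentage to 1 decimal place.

n = n₀·exp(−c·Z) = 0.53 × exp(−0.48 × 1) = 0.53 × exp(−0.48)
  = 0.53 × 0.6188 = 0.3280

32.8%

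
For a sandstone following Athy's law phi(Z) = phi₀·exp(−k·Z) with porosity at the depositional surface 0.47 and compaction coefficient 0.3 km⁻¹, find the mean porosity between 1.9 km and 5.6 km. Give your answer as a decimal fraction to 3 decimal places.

⟨phi⟩ = (1/(Z₂−Z₁)) ∫ phi₀ e^(−kZ) dZ = phi₀·(e^(−k·Z₁) − e^(−k·Z₂)) / (k·(Z₂−Z₁))
e^(−0.3×1.9) = 0.5655; e^(−0.3×5.6) = 0.1864
⟨phi⟩ = 0.47 × (0.5655 − 0.1864) / (0.3 × 3.7) = 0.47 × 0.3416 = 0.1605

0.161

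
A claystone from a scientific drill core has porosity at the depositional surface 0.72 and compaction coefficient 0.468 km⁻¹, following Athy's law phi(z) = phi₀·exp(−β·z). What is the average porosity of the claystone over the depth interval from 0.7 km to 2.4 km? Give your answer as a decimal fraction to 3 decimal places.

0.358

⟨phi⟩ = (1/(z₂−z₁)) ∫ phi₀ e^(−βz) dz = phi₀·(e^(−β·z₁) − e^(−β·z₂)) / (β·(z₂−z₁))
e^(−0.468×0.7) = 0.7207; e^(−0.468×2.4) = 0.3252
⟨phi⟩ = 0.72 × (0.7207 − 0.3252) / (0.468 × 1.7) = 0.72 × 0.4970 = 0.3578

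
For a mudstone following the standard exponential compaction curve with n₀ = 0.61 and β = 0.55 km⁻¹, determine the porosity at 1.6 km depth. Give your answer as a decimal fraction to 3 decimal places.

0.253

n = n₀·exp(−β·z) = 0.61 × exp(−0.55 × 1.6) = 0.61 × exp(−0.88)
  = 0.61 × 0.4148 = 0.2530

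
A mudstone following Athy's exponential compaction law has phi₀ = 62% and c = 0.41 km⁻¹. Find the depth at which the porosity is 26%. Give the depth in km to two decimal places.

2.12 km

Invert Athy's law: Z = ln(phi₀/phi) / c
Z = ln(0.62/0.26) / 0.41 = ln(2.385) / 0.41 = 0.8690 / 0.41 = 2.120 km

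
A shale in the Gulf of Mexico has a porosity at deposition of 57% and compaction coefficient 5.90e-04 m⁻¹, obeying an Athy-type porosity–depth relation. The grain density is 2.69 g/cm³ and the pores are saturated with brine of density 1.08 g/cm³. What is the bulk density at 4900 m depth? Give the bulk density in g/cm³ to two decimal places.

Working in km (1 km = 1000 m; β in km⁻¹ = β in m⁻¹ × 1000):
Porosity at depth: φ = 0.57·exp(−0.59×4.9) = 0.57×0.0555 = 0.0316
Bulk density: ρ_b = (1−φ)ρ_g + φ·ρ_f = 0.9684×2.69 + 0.0316×1.08
       = 2.605 + 0.034 = 2.639 g/cm³

2.64 g/cm³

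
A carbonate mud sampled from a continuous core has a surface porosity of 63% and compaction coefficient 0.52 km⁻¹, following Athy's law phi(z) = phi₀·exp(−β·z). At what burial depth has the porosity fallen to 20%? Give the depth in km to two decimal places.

Invert Athy's law: z = ln(phi₀/phi) / β
z = ln(0.63/0.2) / 0.52 = ln(3.15) / 0.52 = 1.1474 / 0.52 = 2.207 km

2.21 km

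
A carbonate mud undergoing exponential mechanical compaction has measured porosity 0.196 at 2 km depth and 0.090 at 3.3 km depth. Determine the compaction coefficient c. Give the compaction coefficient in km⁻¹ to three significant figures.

0.599 km⁻¹

Athy: phi(d) = phi₀ e^(−cd) ⇒ phi₁/phi₂ = e^{c(d₂−d₁)} ⇒ c = ln(phi₁/phi₂)/(d₂−d₁)
c = ln(0.196/0.09) / (3.3 − 2) = ln(2.178) / 1.3 = 0.7783 / 1.3 = 0.5987 km⁻¹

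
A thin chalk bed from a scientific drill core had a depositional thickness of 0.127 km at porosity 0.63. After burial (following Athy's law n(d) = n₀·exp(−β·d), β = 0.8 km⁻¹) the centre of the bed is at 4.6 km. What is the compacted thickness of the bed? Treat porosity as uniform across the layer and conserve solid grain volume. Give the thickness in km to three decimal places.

0.048 km

Porosity at 4.6 km: n = 0.63·exp(−0.8×4.6) = 0.0159
Solid-volume conservation: h(1−n) = h₀(1−n₀) ⇒ h = h₀·(1−n₀)/(1−n)
h = 0.127 × (1 − 0.63)/(1 − 0.0159) = 0.127 × 0.3760 = 0.0477 km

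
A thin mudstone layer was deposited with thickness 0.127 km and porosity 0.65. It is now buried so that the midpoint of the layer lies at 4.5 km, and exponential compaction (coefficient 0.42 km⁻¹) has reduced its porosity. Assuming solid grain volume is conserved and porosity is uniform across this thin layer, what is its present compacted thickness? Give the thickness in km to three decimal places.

Porosity at 4.5 km: φ = 0.65·exp(−0.42×4.5) = 0.0982
Solid-volume conservation: h(1−φ) = h₀(1−φ₀) ⇒ h = h₀·(1−φ₀)/(1−φ)
h = 0.127 × (1 − 0.65)/(1 − 0.0982) = 0.127 × 0.3881 = 0.0493 km

0.049 km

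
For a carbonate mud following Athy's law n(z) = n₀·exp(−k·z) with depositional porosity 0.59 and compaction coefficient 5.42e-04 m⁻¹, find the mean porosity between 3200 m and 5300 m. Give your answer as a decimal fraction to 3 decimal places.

Working in km (1 km = 1000 m; k in km⁻¹ = k in m⁻¹ × 1000):
⟨n⟩ = (1/(z₂−z₁)) ∫ n₀ e^(−kz) dz = n₀·(e^(−k·z₁) − e^(−k·z₂)) / (k·(z₂−z₁))
e^(−0.542×3.2) = 0.1765; e^(−0.542×5.3) = 0.0566
⟨n⟩ = 0.59 × (0.1765 − 0.0566) / (0.542 × 2.1) = 0.59 × 0.1054 = 0.0622

0.062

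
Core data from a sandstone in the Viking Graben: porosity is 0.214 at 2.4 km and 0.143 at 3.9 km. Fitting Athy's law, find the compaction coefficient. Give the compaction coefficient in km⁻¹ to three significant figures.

0.269 km⁻¹

Athy: φ(d) = φ₀ e^(−βd) ⇒ φ₁/φ₂ = e^{β(d₂−d₁)} ⇒ β = ln(φ₁/φ₂)/(d₂−d₁)
β = ln(0.214/0.143) / (3.9 − 2.4) = ln(1.497) / 1.5 = 0.4031 / 1.5 = 0.2688 km⁻¹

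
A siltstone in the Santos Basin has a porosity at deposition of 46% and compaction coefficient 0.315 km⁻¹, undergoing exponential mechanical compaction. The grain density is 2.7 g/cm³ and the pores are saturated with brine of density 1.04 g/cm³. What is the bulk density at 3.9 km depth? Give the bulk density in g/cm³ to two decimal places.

Porosity at depth: phi = 0.46·exp(−0.315×3.9) = 0.46×0.2927 = 0.1347
Bulk density: ρ_b = (1−phi)ρ_g + phi·ρ_f = 0.8653×2.7 + 0.1347×1.04
       = 2.336 + 0.140 = 2.476 g/cm³

2.48 g/cm³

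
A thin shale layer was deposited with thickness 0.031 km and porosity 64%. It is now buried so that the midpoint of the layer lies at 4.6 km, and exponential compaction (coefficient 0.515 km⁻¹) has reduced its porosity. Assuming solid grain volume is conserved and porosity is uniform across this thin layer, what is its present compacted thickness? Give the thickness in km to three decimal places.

0.012 km

Porosity at 4.6 km: phi = 0.64·exp(−0.515×4.6) = 0.0599
Solid-volume conservation: h(1−phi) = h₀(1−phi₀) ⇒ h = h₀·(1−phi₀)/(1−phi)
h = 0.031 × (1 − 0.64)/(1 − 0.0599) = 0.031 × 0.3829 = 0.0119 km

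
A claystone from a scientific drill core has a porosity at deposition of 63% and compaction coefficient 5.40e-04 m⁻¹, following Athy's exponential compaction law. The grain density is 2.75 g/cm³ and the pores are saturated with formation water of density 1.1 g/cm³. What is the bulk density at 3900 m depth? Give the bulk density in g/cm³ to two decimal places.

Working in km (1 km = 1000 m; β in km⁻¹ = β in m⁻¹ × 1000):
Porosity at depth: φ = 0.63·exp(−0.54×3.9) = 0.63×0.1217 = 0.0767
Bulk density: ρ_b = (1−φ)ρ_g + φ·ρ_f = 0.9233×2.75 + 0.0767×1.1
       = 2.539 + 0.084 = 2.623 g/cm³

2.62 g/cm³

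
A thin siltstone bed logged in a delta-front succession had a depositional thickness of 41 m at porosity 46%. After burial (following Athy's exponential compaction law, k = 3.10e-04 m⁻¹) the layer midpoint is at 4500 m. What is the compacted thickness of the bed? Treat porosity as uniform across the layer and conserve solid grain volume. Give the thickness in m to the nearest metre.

Working in km (1 km = 1000 m; k in km⁻¹ = k in m⁻¹ × 1000):
Porosity at 4.5 km: n = 0.46·exp(−0.31×4.5) = 0.1140
Solid-volume conservation: h(1−n) = h₀(1−n₀) ⇒ h = h₀·(1−n₀)/(1−n)
h = 0.041 × (1 − 0.46)/(1 − 0.1140) = 0.041 × 0.6095 = 0.0250 km

25 m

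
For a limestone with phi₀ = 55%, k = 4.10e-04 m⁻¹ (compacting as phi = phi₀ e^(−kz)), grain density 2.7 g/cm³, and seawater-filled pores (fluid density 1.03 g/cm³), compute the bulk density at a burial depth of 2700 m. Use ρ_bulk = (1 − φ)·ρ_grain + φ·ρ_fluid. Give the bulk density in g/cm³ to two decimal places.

2.40 g/cm³

Working in km (1 km = 1000 m; k in km⁻¹ = k in m⁻¹ × 1000):
Porosity at depth: phi = 0.55·exp(−0.41×2.7) = 0.55×0.3305 = 0.1818
Bulk density: ρ_b = (1−phi)ρ_g + phi·ρ_f = 0.8182×2.7 + 0.1818×1.03
       = 2.209 + 0.187 = 2.396 g/cm³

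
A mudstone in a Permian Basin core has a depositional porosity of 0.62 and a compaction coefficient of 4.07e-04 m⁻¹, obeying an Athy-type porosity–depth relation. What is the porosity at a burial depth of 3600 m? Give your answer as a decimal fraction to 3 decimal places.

Working in km (1 km = 1000 m; β in km⁻¹ = β in m⁻¹ × 1000):
phi = phi₀·exp(−β·Z) = 0.62 × exp(−0.407 × 3.6) = 0.62 × exp(−1.465)
  = 0.62 × 0.2310 = 0.1432

0.143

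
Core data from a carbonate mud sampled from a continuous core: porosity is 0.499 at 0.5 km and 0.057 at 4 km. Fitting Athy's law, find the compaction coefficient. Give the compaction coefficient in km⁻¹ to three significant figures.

0.620 km⁻¹

Athy: φ(Z) = φ₀ e^(−kZ) ⇒ φ₁/φ₂ = e^{k(Z₂−Z₁)} ⇒ k = ln(φ₁/φ₂)/(Z₂−Z₁)
k = ln(0.499/0.057) / (4 − 0.5) = ln(8.754) / 3.5 = 2.1696 / 3.5 = 0.6199 km⁻¹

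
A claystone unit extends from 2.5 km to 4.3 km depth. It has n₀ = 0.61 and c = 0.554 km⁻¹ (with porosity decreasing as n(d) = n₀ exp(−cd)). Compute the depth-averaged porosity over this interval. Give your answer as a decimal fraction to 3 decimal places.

0.097

⟨n⟩ = (1/(d₂−d₁)) ∫ n₀ e^(−cd) dd = n₀·(e^(−c·d₁) − e^(−c·d₂)) / (c·(d₂−d₁))
e^(−0.554×2.5) = 0.2503; e^(−0.554×4.3) = 0.0923
⟨n⟩ = 0.61 × (0.2503 − 0.0923) / (0.554 × 1.8) = 0.61 × 0.1584 = 0.0966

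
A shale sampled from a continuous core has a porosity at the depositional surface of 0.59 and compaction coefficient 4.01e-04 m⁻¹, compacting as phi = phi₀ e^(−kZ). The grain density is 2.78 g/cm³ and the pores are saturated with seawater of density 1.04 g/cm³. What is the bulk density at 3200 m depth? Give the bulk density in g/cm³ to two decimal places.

2.50 g/cm³

Working in km (1 km = 1000 m; k in km⁻¹ = k in m⁻¹ × 1000):
Porosity at depth: phi = 0.59·exp(−0.401×3.2) = 0.59×0.2771 = 0.1635
Bulk density: ρ_b = (1−phi)ρ_g + phi·ρ_f = 0.8365×2.78 + 0.1635×1.04
       = 2.325 + 0.170 = 2.495 g/cm³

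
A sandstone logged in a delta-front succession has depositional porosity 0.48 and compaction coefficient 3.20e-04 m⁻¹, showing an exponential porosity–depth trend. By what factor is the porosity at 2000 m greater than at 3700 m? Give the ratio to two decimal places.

1.72

Working in km (1 km = 1000 m; k in km⁻¹ = k in m⁻¹ × 1000):
φ(z₁)/φ(z₂) = e^(−k·z₁)/e^(−k·z₂) = e^{k(z₂−z₁)}
= exp(0.32 × 1.7) = exp(0.544) = 1.7229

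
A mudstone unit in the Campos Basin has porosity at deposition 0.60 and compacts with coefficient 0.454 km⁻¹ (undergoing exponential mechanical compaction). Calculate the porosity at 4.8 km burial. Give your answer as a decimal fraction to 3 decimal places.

phi = phi₀·exp(−β·Z) = 0.6 × exp(−0.454 × 4.8) = 0.6 × exp(−2.179)
  = 0.6 × 0.1131 = 0.0679

0.068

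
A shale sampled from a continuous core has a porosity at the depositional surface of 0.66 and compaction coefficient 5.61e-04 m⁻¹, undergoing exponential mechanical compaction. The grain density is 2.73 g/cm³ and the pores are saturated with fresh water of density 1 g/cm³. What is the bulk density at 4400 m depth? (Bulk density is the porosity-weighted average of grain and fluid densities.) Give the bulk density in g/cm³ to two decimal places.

2.63 g/cm³

Working in km (1 km = 1000 m; k in km⁻¹ = k in m⁻¹ × 1000):
Porosity at depth: phi = 0.66·exp(−0.561×4.4) = 0.66×0.0847 = 0.0559
Bulk density: ρ_b = (1−phi)ρ_g + phi·ρ_f = 0.9441×2.73 + 0.0559×1
       = 2.577 + 0.056 = 2.633 g/cm³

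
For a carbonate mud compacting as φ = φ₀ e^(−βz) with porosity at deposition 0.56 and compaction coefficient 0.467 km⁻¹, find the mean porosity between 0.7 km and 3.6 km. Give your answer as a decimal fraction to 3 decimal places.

⟨φ⟩ = (1/(z₂−z₁)) ∫ φ₀ e^(−βz) dz = φ₀·(e^(−β·z₁) − e^(−β·z₂)) / (β·(z₂−z₁))
e^(−0.467×0.7) = 0.7212; e^(−0.467×3.6) = 0.1862
⟨φ⟩ = 0.56 × (0.7212 − 0.1862) / (0.467 × 2.9) = 0.56 × 0.3950 = 0.2212

0.221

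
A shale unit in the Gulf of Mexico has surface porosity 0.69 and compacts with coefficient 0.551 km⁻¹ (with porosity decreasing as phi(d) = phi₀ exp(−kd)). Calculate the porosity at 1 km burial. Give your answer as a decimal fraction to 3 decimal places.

phi = phi₀·exp(−k·d) = 0.69 × exp(−0.551 × 1) = 0.69 × exp(−0.551)
  = 0.69 × 0.5764 = 0.3977

0.398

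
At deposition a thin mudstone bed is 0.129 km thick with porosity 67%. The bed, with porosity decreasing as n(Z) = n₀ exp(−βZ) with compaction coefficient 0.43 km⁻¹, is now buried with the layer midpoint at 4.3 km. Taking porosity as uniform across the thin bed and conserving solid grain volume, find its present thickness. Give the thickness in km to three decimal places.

Porosity at 4.3 km: n = 0.67·exp(−0.43×4.3) = 0.1055
Solid-volume conservation: h(1−n) = h₀(1−n₀) ⇒ h = h₀·(1−n₀)/(1−n)
h = 0.129 × (1 − 0.67)/(1 − 0.1055) = 0.129 × 0.3689 = 0.0476 km

0.048 km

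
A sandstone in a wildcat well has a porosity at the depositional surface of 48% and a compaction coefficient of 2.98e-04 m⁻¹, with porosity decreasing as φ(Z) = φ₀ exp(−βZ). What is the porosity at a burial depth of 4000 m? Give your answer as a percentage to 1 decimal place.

Working in km (1 km = 1000 m; β in km⁻¹ = β in m⁻¹ × 1000):
φ = φ₀·exp(−β·Z) = 0.48 × exp(−0.298 × 4) = 0.48 × exp(−1.192)
  = 0.48 × 0.3036 = 0.1457

14.6%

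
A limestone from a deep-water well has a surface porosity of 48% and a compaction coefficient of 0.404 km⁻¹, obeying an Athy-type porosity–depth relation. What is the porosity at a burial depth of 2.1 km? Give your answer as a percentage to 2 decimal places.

phi = phi₀·exp(−β·Z) = 0.48 × exp(−0.404 × 2.1) = 0.48 × exp(−0.8484)
  = 0.48 × 0.4281 = 0.2055

20.55%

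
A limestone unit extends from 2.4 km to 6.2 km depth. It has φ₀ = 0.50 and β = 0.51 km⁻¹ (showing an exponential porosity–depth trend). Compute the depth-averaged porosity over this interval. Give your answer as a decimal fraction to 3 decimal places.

⟨φ⟩ = (1/(d₂−d₁)) ∫ φ₀ e^(−βd) dd = φ₀·(e^(−β·d₁) − e^(−β·d₂)) / (β·(d₂−d₁))
e^(−0.51×2.4) = 0.2941; e^(−0.51×6.2) = 0.0423
⟨φ⟩ = 0.5 × (0.2941 − 0.0423) / (0.51 × 3.8) = 0.5 × 0.1299 = 0.0649

0.065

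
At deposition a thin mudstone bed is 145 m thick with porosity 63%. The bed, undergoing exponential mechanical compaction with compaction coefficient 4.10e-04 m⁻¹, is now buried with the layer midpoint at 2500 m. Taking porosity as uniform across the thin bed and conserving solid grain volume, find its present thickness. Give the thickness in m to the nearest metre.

Working in km (1 km = 1000 m; β in km⁻¹ = β in m⁻¹ × 1000):
Porosity at 2.5 km: n = 0.63·exp(−0.41×2.5) = 0.2260
Solid-volume conservation: h(1−n) = h₀(1−n₀) ⇒ h = h₀·(1−n₀)/(1−n)
h = 0.145 × (1 − 0.63)/(1 − 0.2260) = 0.145 × 0.4781 = 0.0693 km

69 m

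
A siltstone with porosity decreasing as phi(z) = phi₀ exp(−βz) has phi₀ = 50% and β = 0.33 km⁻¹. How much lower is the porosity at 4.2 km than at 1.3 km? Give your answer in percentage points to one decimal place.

phi(1.3) = 0.5·e^(−0.33×1.3) = 0.3256
phi(4.2) = 0.5·e^(−0.33×4.2) = 0.1250
Δphi = 0.3256 − 0.1250 = 0.2005

20.1 percentage points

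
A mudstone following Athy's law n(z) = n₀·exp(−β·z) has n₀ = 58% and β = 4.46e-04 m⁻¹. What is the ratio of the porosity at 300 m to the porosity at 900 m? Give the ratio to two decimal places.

Working in km (1 km = 1000 m; β in km⁻¹ = β in m⁻¹ × 1000):
n(z₁)/n(z₂) = e^(−β·z₁)/e^(−β·z₂) = e^{β(z₂−z₁)}
= exp(0.446 × 0.6) = exp(0.2676) = 1.3068

1.31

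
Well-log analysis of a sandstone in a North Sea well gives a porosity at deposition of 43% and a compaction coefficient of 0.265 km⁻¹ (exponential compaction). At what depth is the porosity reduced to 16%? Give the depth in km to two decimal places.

3.73 km

Invert Athy's law: Z = ln(n₀/n) / k
Z = ln(0.43/0.16) / 0.265 = ln(2.688) / 0.265 = 0.9886 / 0.265 = 3.731 km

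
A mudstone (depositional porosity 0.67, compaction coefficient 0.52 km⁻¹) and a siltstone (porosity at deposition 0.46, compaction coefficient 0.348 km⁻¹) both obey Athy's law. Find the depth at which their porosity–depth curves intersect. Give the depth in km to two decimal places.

2.19 km

Set phi₀ₐ e^(−kₐd) = phi₀ᵦ e^(−kᵦd) ⇒ ln(phi₀ₐ/phi₀ᵦ) = (kₐ − kᵦ)·d
d = ln(0.67/0.46) / (0.52 − 0.348) = 0.3761 / 0.172 = 2.186 km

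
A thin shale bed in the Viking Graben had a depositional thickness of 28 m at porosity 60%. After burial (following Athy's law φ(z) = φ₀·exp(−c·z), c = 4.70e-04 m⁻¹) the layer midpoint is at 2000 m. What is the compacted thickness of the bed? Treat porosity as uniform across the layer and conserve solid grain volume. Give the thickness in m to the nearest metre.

Working in km (1 km = 1000 m; c in km⁻¹ = c in m⁻¹ × 1000):
Porosity at 2 km: φ = 0.6·exp(−0.47×2) = 0.2344
Solid-volume conservation: h(1−φ) = h₀(1−φ₀) ⇒ h = h₀·(1−φ₀)/(1−φ)
h = 0.028 × (1 − 0.6)/(1 − 0.2344) = 0.028 × 0.5225 = 0.0146 km

15 m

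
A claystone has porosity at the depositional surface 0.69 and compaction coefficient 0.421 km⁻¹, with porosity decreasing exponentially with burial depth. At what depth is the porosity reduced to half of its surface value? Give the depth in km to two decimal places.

1.65 km

φ/φ₀ = 1/2 ⇒ exp(−k·Z) = 1/2 ⇒ Z = ln(2) / k
Z = 0.6931 / 0.421 = 1.646 km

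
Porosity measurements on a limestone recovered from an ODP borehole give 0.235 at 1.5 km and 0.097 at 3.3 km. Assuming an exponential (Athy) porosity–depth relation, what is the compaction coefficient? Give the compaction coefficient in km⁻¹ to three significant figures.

Athy: n(Z) = n₀ e^(−cZ) ⇒ n₁/n₂ = e^{c(Z₂−Z₁)} ⇒ c = ln(n₁/n₂)/(Z₂−Z₁)
c = ln(0.235/0.097) / (3.3 − 1.5) = ln(2.423) / 1.8 = 0.8849 / 1.8 = 0.4916 km⁻¹

0.492 km⁻¹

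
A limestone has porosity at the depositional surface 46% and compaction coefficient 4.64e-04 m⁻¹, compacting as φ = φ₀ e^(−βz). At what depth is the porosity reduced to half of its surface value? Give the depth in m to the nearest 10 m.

1490 m

Working in km (1 km = 1000 m; β in km⁻¹ = β in m⁻¹ × 1000):
φ/φ₀ = 1/2 ⇒ exp(−β·z) = 1/2 ⇒ z = ln(2) / β
z = 0.6931 / 0.464 = 1.494 km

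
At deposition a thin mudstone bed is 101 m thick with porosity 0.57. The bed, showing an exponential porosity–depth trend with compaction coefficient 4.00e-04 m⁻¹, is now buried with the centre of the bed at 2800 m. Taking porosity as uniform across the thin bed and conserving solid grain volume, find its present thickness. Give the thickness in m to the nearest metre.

53 m

Working in km (1 km = 1000 m; β in km⁻¹ = β in m⁻¹ × 1000):
Porosity at 2.8 km: φ = 0.57·exp(−0.4×2.8) = 0.1860
Solid-volume conservation: h(1−φ) = h₀(1−φ₀) ⇒ h = h₀·(1−φ₀)/(1−φ)
h = 0.101 × (1 − 0.57)/(1 − 0.1860) = 0.101 × 0.5282 = 0.0534 km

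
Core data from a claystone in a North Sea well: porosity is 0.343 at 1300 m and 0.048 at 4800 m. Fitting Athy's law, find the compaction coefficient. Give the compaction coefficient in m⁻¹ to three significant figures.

Working in km (1 km = 1000 m; c in km⁻¹ = c in m⁻¹ × 1000):
Athy: phi(d) = phi₀ e^(−cd) ⇒ phi₁/phi₂ = e^{c(d₂−d₁)} ⇒ c = ln(phi₁/phi₂)/(d₂−d₁)
c = ln(0.343/0.048) / (4.8 − 1.3) = ln(7.146) / 3.5 = 1.9665 / 3.5 = 0.5619 km⁻¹

0.000562 m⁻¹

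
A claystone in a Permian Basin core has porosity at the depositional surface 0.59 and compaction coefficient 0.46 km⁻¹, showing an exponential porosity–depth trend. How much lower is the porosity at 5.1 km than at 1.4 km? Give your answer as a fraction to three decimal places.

0.253

n(1.4) = 0.59·e^(−0.46×1.4) = 0.3099
n(5.1) = 0.59·e^(−0.46×5.1) = 0.0565
Δn = 0.3099 − 0.0565 = 0.2534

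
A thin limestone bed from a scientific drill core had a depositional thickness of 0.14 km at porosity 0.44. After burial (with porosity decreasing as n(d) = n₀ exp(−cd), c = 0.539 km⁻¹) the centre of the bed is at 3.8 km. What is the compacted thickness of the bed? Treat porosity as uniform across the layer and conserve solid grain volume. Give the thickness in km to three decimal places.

0.083 km

Porosity at 3.8 km: n = 0.44·exp(−0.539×3.8) = 0.0567
Solid-volume conservation: h(1−n) = h₀(1−n₀) ⇒ h = h₀·(1−n₀)/(1−n)
h = 0.14 × (1 − 0.44)/(1 − 0.0567) = 0.14 × 0.5937 = 0.0831 km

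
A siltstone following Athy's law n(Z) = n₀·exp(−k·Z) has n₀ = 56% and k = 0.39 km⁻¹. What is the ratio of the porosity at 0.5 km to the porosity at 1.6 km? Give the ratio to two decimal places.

n(Z₁)/n(Z₂) = e^(−k·Z₁)/e^(−k·Z₂) = e^{k(Z₂−Z₁)}
= exp(0.39 × 1.1) = exp(0.429) = 1.5357

1.54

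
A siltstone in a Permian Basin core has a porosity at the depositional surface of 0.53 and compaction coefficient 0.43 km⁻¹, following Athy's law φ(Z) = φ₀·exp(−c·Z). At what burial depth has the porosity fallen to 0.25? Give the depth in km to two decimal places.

Invert Athy's law: Z = ln(φ₀/φ) / c
Z = ln(0.53/0.25) / 0.43 = ln(2.12) / 0.43 = 0.7514 / 0.43 = 1.747 km

1.75 km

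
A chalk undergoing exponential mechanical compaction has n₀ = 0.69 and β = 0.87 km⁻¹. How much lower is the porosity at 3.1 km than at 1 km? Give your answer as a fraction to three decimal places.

n(1) = 0.69·e^(−0.87×1) = 0.2891
n(3.1) = 0.69·e^(−0.87×3.1) = 0.0465
Δn = 0.2891 − 0.0465 = 0.2426

0.243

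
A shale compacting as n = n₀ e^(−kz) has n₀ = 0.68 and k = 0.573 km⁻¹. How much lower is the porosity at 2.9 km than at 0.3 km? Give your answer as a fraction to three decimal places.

n(0.3) = 0.68·e^(−0.573×0.3) = 0.5726
n(2.9) = 0.68·e^(−0.573×2.9) = 0.1291
Δn = 0.5726 − 0.1291 = 0.4435

0.444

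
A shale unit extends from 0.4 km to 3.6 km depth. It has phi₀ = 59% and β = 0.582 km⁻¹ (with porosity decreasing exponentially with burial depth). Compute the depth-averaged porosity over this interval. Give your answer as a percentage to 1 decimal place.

⟨phi⟩ = (1/(d₂−d₁)) ∫ phi₀ e^(−βd) dd = phi₀·(e^(−β·d₁) − e^(−β·d₂)) / (β·(d₂−d₁))
e^(−0.582×0.4) = 0.7923; e^(−0.582×3.6) = 0.1230
⟨phi⟩ = 0.59 × (0.7923 − 0.1230) / (0.582 × 3.2) = 0.59 × 0.3594 = 0.2120

21.2%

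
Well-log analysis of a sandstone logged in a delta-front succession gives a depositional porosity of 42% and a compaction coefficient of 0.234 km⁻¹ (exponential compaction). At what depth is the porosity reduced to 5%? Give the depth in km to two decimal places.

Invert Athy's law: d = ln(φ₀/φ) / β
d = ln(0.42/0.05) / 0.234 = ln(8.4) / 0.234 = 2.1282 / 0.234 = 9.095 km

9.10 km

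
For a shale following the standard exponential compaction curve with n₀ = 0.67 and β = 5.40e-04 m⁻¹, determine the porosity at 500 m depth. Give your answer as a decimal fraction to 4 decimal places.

0.5115

Working in km (1 km = 1000 m; β in km⁻¹ = β in m⁻¹ × 1000):
n = n₀·exp(−β·Z) = 0.67 × exp(−0.54 × 0.5) = 0.67 × exp(−0.27)
  = 0.67 × 0.7634 = 0.5115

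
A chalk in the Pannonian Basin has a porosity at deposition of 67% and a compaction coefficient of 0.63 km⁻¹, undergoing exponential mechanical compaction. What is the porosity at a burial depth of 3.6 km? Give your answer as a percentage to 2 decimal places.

6.94%

n = n₀·exp(−k·Z) = 0.67 × exp(−0.63 × 3.6) = 0.67 × exp(−2.268)
  = 0.67 × 0.1035 = 0.0694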